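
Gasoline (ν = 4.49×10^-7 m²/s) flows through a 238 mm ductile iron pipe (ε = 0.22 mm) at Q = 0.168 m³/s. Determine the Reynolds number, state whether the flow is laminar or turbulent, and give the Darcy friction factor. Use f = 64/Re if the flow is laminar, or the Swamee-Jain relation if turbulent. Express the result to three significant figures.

Re ≈ 2.00×10^6; turbulent; f ≈ 0.0195

V = 4Q/(πD²) = 3.776 m/s
Re = VD/ν = 3.776·0.238/4.49×10^-7 = 2.00×10^6
Re > 4000 → turbulent; ε/D = 9.24×10^-4
Swamee-Jain: f = 0.01949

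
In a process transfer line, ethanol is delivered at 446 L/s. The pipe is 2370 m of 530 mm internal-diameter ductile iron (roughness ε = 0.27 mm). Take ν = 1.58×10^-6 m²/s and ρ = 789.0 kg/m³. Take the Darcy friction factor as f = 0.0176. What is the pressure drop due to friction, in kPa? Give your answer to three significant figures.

Δp ≈ 127 kPa

V = 4Q/(πD²) = 4·0.446/(π·0.530²) = 2.022 m/s
h_f = f(L/D)V²/(2g) = 0.01760·(2370/0.530)·2.022²/(2·9.81) = 16.39 m
Δp = ρg·h_f = 789.0·9.81·16.39 = 126.9 kPa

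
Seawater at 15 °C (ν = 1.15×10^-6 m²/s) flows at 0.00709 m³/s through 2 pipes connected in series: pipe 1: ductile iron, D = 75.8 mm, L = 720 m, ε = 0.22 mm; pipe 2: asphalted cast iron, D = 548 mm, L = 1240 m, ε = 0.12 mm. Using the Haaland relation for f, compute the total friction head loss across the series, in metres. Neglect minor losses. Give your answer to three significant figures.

Pipe 1: V = 1.571 m/s, Re = 1.04×10^5, ε/D = 0.00290, f = 0.02713, h_1 = f(L/D)V²/2g = 32.43 m
Pipe 2: V = 0.03006 m/s, Re = 1.43×10^4, ε/D = 2.19×10^-4, f = 0.02835, h_2 = f(L/D)V²/2g = 0.002955 m
Series → Q common, losses add: H = Σh = 32.43 m

H ≈ 32.4 m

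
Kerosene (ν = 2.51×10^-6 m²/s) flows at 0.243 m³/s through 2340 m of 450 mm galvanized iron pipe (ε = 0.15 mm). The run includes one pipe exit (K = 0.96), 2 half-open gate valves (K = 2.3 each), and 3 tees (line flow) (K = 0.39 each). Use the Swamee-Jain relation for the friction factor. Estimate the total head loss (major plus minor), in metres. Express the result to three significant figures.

V = 4Q/(πD²) = 1.528 m/s; V²/2g = 0.1190 m
Re = 2.74×10^5, ε/D = 3.33×10^-4 → f = 0.01743 (Swamee-Jain)
Major: h_f = f(L/D)·V²/2g = 0.01743·5200·0.1190 = 10.79 m
Minor: ΣK = 6.73; h_m = ΣK·V²/2g = 0.8008 m
Total H_L = 10.79 + 0.8008 = 11.59 m

H_L ≈ 11.6 m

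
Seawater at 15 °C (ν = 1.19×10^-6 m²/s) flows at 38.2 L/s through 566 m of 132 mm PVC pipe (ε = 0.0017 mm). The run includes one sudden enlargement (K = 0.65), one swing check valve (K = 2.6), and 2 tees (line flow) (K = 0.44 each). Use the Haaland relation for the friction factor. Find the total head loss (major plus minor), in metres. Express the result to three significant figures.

H_L ≈ 26.1 m

V = 4Q/(πD²) = 2.791 m/s; V²/2g = 0.3971 m
Re = 3.10×10^5, ε/D = 1.29×10^-5 → f = 0.01436 (Haaland)
Major: h_f = f(L/D)·V²/2g = 0.01436·4288·0.3971 = 24.46 m
Minor: ΣK = 4.13; h_m = ΣK·V²/2g = 1.640 m
Total H_L = 24.46 + 1.640 = 26.10 m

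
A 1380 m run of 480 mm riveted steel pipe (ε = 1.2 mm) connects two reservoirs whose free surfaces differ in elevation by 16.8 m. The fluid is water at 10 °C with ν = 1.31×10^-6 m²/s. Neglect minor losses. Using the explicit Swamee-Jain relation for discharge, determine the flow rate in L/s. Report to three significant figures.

Swamee-Jain (Type II): Q = -0.965·√(gD⁵h_f/L)·ln[ε/(3.7D) + √(3.17ν²L/(gD³h_f))]
√(gD⁵h_f/L) = √(9.81·0.480⁵·16.8/1380) = 0.05516
ε/(3.7D) = 6.76×10^-4; √(3.17ν²L/(gD³h_f)) = 2.03×10^-5
Q = -0.965·0.05516·ln(6.960×10^-4) = 0.3870 m³/s
Check: V = 2.14 m/s, Re = 7.84×10^5, f = 0.02516, h_f = 16.9 m ≈ 16.8 m ✓

Q ≈ 387 L/s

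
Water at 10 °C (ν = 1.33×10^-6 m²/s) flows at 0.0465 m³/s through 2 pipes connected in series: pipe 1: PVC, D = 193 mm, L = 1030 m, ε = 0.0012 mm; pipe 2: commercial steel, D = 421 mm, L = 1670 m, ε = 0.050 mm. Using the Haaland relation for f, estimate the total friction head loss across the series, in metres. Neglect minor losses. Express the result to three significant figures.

Pipe 1: V = 1.589 m/s, Re = 2.31×10^5, ε/D = 6.22×10^-6, f = 0.01512, h_1 = f(L/D)V²/2g = 10.39 m
Pipe 2: V = 0.3340 m/s, Re = 1.06×10^5, ε/D = 1.19×10^-4, f = 0.01817, h_2 = f(L/D)V²/2g = 0.4098 m
Series → Q common, losses add: H = Σh = 10.80 m

H ≈ 10.8 m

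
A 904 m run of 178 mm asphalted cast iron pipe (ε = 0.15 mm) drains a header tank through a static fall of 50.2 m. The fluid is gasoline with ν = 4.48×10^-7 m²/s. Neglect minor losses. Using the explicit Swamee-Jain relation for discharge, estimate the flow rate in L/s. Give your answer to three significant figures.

Q ≈ 79.3 L/s

Swamee-Jain (Type II): Q = -0.965·√(gD⁵h_f/L)·ln[ε/(3.7D) + √(3.17ν²L/(gD³h_f))]
√(gD⁵h_f/L) = √(9.81·0.178⁵·50.2/904) = 0.009866
ε/(3.7D) = 2.28×10^-4; √(3.17ν²L/(gD³h_f)) = 1.44×10^-5
Q = -0.965·0.009866·ln(2.421×10^-4) = 0.07927 m³/s
Check: V = 3.19 m/s, Re = 1.27×10^6, f = 0.01920, h_f = 50.4 m ≈ 50.2 m ✓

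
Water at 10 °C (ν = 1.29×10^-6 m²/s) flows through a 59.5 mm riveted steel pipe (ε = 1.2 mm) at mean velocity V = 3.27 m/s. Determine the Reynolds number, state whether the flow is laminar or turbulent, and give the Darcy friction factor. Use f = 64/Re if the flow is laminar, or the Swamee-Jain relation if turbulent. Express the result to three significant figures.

Re ≈ 1.51×10^5; turbulent; f ≈ 0.0492

Re = VD/ν = 3.270·0.0595/1.29×10^-6 = 1.51×10^5
Re > 4000 → turbulent; ε/D = 0.0202
Swamee-Jain: f = 0.04922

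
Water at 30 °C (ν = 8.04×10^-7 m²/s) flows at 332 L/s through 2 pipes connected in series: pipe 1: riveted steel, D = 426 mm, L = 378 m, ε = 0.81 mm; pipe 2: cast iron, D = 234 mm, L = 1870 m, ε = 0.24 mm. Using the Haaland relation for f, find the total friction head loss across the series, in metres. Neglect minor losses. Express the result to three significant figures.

H ≈ 489 m

Pipe 1: V = 2.329 m/s, Re = 1.23×10^6, ε/D = 0.00190, f = 0.02329, h_1 = f(L/D)V²/2g = 5.715 m
Pipe 2: V = 7.720 m/s, Re = 2.25×10^6, ε/D = 0.00103, f = 0.01991, h_2 = f(L/D)V²/2g = 483.4 m
Series → Q common, losses add: H = Σh = 489.1 m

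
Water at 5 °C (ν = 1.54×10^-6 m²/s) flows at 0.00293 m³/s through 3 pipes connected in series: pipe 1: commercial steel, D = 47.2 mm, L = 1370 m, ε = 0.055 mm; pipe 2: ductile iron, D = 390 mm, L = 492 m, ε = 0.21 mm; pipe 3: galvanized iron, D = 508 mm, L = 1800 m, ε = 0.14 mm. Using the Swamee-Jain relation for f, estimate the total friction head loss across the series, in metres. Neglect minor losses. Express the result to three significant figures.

Pipe 1: V = 1.675 m/s, Re = 5.13×10^4, ε/D = 0.00117, f = 0.02457, h_1 = f(L/D)V²/2g = 101.9 m
Pipe 2: V = 0.02453 m/s, Re = 6210, ε/D = 5.38×10^-4, f = 0.03622, h_2 = f(L/D)V²/2g = 0.001401 m
Pipe 3: V = 0.01446 m/s, Re = 4770, ε/D = 2.76×10^-4, f = 0.03874, h_3 = f(L/D)V²/2g = 0.001462 m
Series → Q common, losses add: H = Σh = 101.9 m

H ≈ 102 m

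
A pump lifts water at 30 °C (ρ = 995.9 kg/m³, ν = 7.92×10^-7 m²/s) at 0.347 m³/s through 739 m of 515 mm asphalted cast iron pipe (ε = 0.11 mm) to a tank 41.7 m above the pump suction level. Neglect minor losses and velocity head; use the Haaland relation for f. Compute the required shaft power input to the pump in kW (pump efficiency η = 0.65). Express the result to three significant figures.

P_shaft ≈ 233 kW

V = 4Q/(πD²) = 1.666 m/s; Re = 1.08×10^6; ε/D = 2.14×10^-4; f = 0.01469
h_f = f(L/D)V²/2g = 2.982 m
Total head H = z + h_f = 41.7 + 2.982 = 44.68 m
P_hyd = ρgQH = 995.9·9.81·0.347·44.68 = 151.5 kW
P_shaft = P_hyd/η = 151.5/0.65 = 233.0 kW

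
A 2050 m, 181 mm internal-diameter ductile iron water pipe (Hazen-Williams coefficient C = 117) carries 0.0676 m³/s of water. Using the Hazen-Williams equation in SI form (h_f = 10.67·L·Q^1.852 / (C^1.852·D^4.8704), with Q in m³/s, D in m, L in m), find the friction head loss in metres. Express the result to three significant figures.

h_f = 10.67·2050·0.0676^1.852 / (117^1.852·0.181^4.8704) = 90.80 m

h_f ≈ 90.8 m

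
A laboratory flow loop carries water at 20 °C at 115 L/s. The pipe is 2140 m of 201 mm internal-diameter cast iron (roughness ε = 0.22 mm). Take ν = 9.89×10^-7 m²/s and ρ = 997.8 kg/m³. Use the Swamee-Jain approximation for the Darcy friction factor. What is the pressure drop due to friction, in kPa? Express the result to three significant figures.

Δp ≈ 1430 kPa

V = 4Q/(πD²) = 4·0.115/(π·0.201²) = 3.624 m/s
Re = VD/ν = 3.624·0.201/9.89×10^-7 = 7.37×10^5 → turbulent
ε/D = 0.22/201 = 0.00109
Swamee-Jain: f = 0.02056
h_f = f(L/D)V²/(2g) = 0.02056·(2140/0.201)·3.624²/(2·9.81) = 146.6 m
Δp = ρg·h_f = 997.8·9.81·146.6 = 1435 kPa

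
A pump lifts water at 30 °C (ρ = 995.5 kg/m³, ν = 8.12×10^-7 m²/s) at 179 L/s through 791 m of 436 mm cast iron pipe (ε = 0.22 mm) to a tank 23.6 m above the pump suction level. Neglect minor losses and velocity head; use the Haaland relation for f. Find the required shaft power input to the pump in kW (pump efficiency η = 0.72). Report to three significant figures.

P_shaft ≈ 62.9 kW

V = 4Q/(πD²) = 1.199 m/s; Re = 6.44×10^5; ε/D = 5.05×10^-4; f = 0.01743
h_f = f(L/D)V²/2g = 2.317 m
Total head H = z + h_f = 23.6 + 2.317 = 25.92 m
P_hyd = ρgQH = 995.5·9.81·0.179·25.92 = 45.30 kW
P_shaft = P_hyd/η = 45.30/0.72 = 62.92 kW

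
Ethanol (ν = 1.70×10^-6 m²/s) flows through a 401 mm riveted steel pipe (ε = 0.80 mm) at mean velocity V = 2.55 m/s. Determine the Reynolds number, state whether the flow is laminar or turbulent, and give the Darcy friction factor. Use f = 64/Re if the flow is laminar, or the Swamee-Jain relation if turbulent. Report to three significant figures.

Re = VD/ν = 2.550·0.401/1.70×10^-6 = 6.02×10^5
Re > 4000 → turbulent; ε/D = 0.00200
Swamee-Jain: f = 0.02381

Re ≈ 6.02×10^5; turbulent; f ≈ 0.0238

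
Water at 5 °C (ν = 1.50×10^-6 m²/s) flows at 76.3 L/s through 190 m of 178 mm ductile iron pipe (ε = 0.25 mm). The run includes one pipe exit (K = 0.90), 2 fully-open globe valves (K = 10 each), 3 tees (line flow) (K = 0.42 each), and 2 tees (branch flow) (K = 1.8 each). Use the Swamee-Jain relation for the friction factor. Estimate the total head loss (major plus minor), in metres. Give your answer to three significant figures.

V = 4Q/(πD²) = 3.066 m/s; V²/2g = 0.4792 m
Re = 3.64×10^5, ε/D = 0.00140 → f = 0.02214 (Swamee-Jain)
Major: h_f = f(L/D)·V²/2g = 0.02214·1067·0.4792 = 11.33 m
Minor: ΣK = 25.8; h_m = ΣK·V²/2g = 12.34 m
Total H_L = 11.33 + 12.34 = 23.67 m

H_L ≈ 23.7 m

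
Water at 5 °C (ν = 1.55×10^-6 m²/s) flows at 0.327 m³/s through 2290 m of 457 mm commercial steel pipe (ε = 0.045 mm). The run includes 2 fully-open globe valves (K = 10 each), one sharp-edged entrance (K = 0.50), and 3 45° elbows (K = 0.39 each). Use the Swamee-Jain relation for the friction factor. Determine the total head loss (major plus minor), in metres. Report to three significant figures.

V = 4Q/(πD²) = 1.994 m/s; V²/2g = 0.2026 m
Re = 5.88×10^5, ε/D = 9.85×10^-5 → f = 0.01419 (Swamee-Jain)
Major: h_f = f(L/D)·V²/2g = 0.01419·5011·0.2026 = 14.40 m
Minor: ΣK = 21.7; h_m = ΣK·V²/2g = 4.389 m
Total H_L = 14.40 + 4.389 = 18.79 m

H_L ≈ 18.8 m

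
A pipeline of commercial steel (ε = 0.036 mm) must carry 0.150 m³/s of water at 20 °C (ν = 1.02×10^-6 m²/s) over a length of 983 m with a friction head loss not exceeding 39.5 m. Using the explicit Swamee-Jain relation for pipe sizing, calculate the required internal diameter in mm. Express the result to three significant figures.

Swamee-Jain (Type III): D = 0.66·[ε^1.25·(LQ²/(gh_f))^4.75 + ν·Q^9.4·(L/(gh_f))^5.2]^0.04
LQ²/(gh_f) = 0.05708; L/(gh_f) = 2.537
Term 1 = ε^1.25·(…)^4.75 = 3.46×10^-12; Term 2 = ν·Q^9.4·(…)^5.2 = 2.32×10^-12
D = 0.66·(3.46×10^-12 + 2.32×10^-12)^0.04 = 0.2344 m = 234 mm
Check: V = 3.48 m/s, Re = 7.99×10^5, f = 0.01446, h_f = 37.3 m ≈ 39.5 m ✓

D ≈ 234 mm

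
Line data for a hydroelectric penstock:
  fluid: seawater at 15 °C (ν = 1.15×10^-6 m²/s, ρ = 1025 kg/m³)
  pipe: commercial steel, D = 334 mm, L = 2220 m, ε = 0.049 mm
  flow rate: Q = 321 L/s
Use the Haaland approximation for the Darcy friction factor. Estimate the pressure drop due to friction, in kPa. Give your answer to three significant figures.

V = 4Q/(πD²) = 4·0.321/(π·0.334²) = 3.664 m/s
Re = VD/ν = 3.664·0.334/1.15×10^-6 = 1.06×10^6 → turbulent
ε/D = 0.049/334 = 1.47×10^-4
Haaland: f = 0.01391
h_f = f(L/D)V²/(2g) = 0.01391·(2220/0.334)·3.664²/(2·9.81) = 63.26 m
Δp = ρg·h_f = 1025·9.81·63.26 = 636.1 kPa

Δp ≈ 636 kPa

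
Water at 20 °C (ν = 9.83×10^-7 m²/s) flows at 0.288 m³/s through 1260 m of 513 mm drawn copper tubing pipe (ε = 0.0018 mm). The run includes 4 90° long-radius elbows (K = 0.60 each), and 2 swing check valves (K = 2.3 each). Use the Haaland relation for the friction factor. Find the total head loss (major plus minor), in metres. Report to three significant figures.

H_L ≈ 3.68 m

V = 4Q/(πD²) = 1.393 m/s; V²/2g = 0.09895 m
Re = 7.27×10^5, ε/D = 3.51×10^-6 → f = 0.01228 (Haaland)
Major: h_f = f(L/D)·V²/2g = 0.01228·2456·0.09895 = 2.985 m
Minor: ΣK = 7.00; h_m = ΣK·V²/2g = 0.6927 m
Total H_L = 2.985 + 0.6927 = 3.677 m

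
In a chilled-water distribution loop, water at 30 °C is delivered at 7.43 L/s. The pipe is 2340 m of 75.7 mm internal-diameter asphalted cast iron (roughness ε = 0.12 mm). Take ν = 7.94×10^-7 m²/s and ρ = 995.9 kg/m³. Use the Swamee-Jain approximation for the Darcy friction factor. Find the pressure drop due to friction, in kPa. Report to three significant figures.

V = 4Q/(πD²) = 4·0.00743/(π·0.0757²) = 1.651 m/s
Re = VD/ν = 1.651·0.0757/7.94×10^-7 = 1.57×10^5 → turbulent
ε/D = 0.12/75.7 = 0.00159
Swamee-Jain: f = 0.02352
h_f = f(L/D)V²/(2g) = 0.02352·(2340/0.0757)·1.651²/(2·9.81) = 101.0 m
Δp = ρg·h_f = 995.9·9.81·101.0 = 986.6 kPa

Δp ≈ 987 kPa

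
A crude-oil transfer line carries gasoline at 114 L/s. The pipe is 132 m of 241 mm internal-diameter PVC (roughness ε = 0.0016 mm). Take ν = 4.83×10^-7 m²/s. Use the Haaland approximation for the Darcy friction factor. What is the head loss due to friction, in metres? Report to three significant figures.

V = 4Q/(πD²) = 4·0.114/(π·0.241²) = 2.499 m/s
Re = VD/ν = 2.499·0.241/4.83×10^-7 = 1.25×10^6 → turbulent
ε/D = 0.0016/241 = 6.64×10^-6
Haaland: f = 0.01130
h_f = f(L/D)V²/(2g) = 0.01130·(132/0.241)·2.499²/(2·9.81) = 1.971 m

h_f ≈ 1.97 m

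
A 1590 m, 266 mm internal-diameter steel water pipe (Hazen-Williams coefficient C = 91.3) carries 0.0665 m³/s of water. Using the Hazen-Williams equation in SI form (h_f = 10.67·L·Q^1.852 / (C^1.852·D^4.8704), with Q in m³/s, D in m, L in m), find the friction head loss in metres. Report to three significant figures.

h_f = 10.67·1590·0.0665^1.852 / (91.3^1.852·0.266^4.8704) = 16.58 m

h_f ≈ 16.6 m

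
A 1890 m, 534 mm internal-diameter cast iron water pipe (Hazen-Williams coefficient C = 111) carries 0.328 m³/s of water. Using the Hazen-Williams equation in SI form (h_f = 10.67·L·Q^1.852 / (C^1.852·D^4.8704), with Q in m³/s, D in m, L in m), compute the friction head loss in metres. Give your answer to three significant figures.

h_f ≈ 8.85 m

h_f = 10.67·1890·0.328^1.852 / (111^1.852·0.534^4.8704) = 8.853 m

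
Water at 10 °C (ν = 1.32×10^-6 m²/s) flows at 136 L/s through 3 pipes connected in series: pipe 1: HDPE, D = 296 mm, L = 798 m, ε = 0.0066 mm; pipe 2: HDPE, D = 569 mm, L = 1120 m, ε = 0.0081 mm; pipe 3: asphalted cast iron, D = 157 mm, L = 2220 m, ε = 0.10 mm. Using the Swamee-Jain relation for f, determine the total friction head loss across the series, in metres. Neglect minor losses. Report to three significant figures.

H ≈ 657 m

Pipe 1: V = 1.976 m/s, Re = 4.43×10^5, ε/D = 2.23×10^-5, f = 0.01370, h_1 = f(L/D)V²/2g = 7.355 m
Pipe 2: V = 0.5348 m/s, Re = 2.31×10^5, ε/D = 1.42×10^-5, f = 0.01525, h_2 = f(L/D)V²/2g = 0.4377 m
Pipe 3: V = 7.025 m/s, Re = 8.36×10^5, ε/D = 6.37×10^-4, f = 0.01825, h_3 = f(L/D)V²/2g = 649.1 m
Series → Q common, losses add: H = Σh = 656.9 m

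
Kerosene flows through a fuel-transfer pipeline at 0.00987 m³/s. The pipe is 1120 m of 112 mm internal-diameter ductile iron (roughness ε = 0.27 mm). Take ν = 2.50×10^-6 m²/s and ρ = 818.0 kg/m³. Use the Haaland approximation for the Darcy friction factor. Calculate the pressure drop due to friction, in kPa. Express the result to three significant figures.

Δp ≈ 113 kPa

V = 4Q/(πD²) = 4·0.00987/(π·0.112²) = 1.002 m/s
Re = VD/ν = 1.002·0.112/2.50×10^-6 = 4.49×10^4 → turbulent
ε/D = 0.27/112 = 0.00241
Haaland: f = 0.02747
h_f = f(L/D)V²/(2g) = 0.02747·(1120/0.112)·1.002²/(2·9.81) = 14.05 m
Δp = ρg·h_f = 818.0·9.81·14.05 = 112.7 kPa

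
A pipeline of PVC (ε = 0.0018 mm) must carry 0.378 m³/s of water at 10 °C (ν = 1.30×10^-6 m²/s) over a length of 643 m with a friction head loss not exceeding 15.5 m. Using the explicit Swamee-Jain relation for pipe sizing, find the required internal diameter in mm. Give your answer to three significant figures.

Swamee-Jain (Type III): D = 0.66·[ε^1.25·(LQ²/(gh_f))^4.75 + ν·Q^9.4·(L/(gh_f))^5.2]^0.04
LQ²/(gh_f) = 0.6042; L/(gh_f) = 4.229
Term 1 = ε^1.25·(…)^4.75 = 6.02×10^-9; Term 2 = ν·Q^9.4·(…)^5.2 = 2.50×10^-7
D = 0.66·(6.02×10^-9 + 2.50×10^-7)^0.04 = 0.3597 m = 360 mm
Check: V = 3.72 m/s, Re = 1.03×10^6, f = 0.01168, h_f = 14.7 m ≈ 15.5 m ✓

D ≈ 360 mm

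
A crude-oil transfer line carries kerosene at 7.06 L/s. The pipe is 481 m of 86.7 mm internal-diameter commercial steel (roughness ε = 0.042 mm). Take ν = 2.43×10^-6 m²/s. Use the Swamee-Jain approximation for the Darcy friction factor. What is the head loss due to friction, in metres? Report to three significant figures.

V = 4Q/(πD²) = 4·0.00706/(π·0.0867²) = 1.196 m/s
Re = VD/ν = 1.196·0.0867/2.43×10^-6 = 4.27×10^4 → turbulent
ε/D = 0.042/86.7 = 4.84×10^-4
Swamee-Jain: f = 0.02320
h_f = f(L/D)V²/(2g) = 0.02320·(481/0.0867)·1.196²/(2·9.81) = 9.381 m

h_f ≈ 9.38 m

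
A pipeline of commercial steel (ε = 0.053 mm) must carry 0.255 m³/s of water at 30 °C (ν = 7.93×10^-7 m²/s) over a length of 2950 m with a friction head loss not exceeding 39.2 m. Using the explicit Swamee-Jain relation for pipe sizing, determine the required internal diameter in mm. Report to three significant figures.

Swamee-Jain (Type III): D = 0.66·[ε^1.25·(LQ²/(gh_f))^4.75 + ν·Q^9.4·(L/(gh_f))^5.2]^0.04
LQ²/(gh_f) = 0.4988; L/(gh_f) = 7.671
Term 1 = ε^1.25·(…)^4.75 = 1.66×10^-7; Term 2 = ν·Q^9.4·(…)^5.2 = 8.36×10^-8
D = 0.66·(1.66×10^-7 + 8.36×10^-8)^0.04 = 0.3593 m = 359 mm
Check: V = 2.52 m/s, Re = 1.14×10^6, f = 0.01403, h_f = 37.2 m ≈ 39.2 m ✓

D ≈ 359 mm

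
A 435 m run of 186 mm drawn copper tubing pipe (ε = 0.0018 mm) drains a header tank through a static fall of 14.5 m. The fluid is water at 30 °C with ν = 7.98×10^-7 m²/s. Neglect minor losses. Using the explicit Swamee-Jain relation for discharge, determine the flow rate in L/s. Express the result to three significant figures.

Swamee-Jain (Type II): Q = -0.965·√(gD⁵h_f/L)·ln[ε/(3.7D) + √(3.17ν²L/(gD³h_f))]
√(gD⁵h_f/L) = √(9.81·0.186⁵·14.5/435) = 0.008532
ε/(3.7D) = 2.62×10^-6; √(3.17ν²L/(gD³h_f)) = 3.10×10^-5
Q = -0.965·0.008532·ln(3.359×10^-5) = 0.08482 m³/s
Check: V = 3.12 m/s, Re = 7.28×10^5, f = 0.01245, h_f = 14.5 m ≈ 14.5 m ✓

Q ≈ 84.8 L/s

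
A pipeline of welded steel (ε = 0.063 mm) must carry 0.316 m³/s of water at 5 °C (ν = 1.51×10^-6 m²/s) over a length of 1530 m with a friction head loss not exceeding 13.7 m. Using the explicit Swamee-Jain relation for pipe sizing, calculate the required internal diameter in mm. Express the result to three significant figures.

Swamee-Jain (Type III): D = 0.66·[ε^1.25·(LQ²/(gh_f))^4.75 + ν·Q^9.4·(L/(gh_f))^5.2]^0.04
LQ²/(gh_f) = 1.137; L/(gh_f) = 11.38
Term 1 = ε^1.25·(…)^4.75 = 1.03×10^-5; Term 2 = ν·Q^9.4·(…)^5.2 = 9.31×10^-6
D = 0.66·(1.03×10^-5 + 9.31×10^-6)^0.04 = 0.4278 m = 428 mm
Check: V = 2.20 m/s, Re = 6.23×10^5, f = 0.01468, h_f = 12.9 m ≈ 13.7 m ✓

D ≈ 428 mm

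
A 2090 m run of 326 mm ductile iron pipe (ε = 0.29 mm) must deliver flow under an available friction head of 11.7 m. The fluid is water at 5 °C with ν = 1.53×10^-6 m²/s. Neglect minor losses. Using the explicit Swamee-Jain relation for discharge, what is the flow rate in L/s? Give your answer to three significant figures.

Swamee-Jain (Type II): Q = -0.965·√(gD⁵h_f/L)·ln[ε/(3.7D) + √(3.17ν²L/(gD³h_f))]
√(gD⁵h_f/L) = √(9.81·0.326⁵·11.7/2090) = 0.01422
ε/(3.7D) = 2.40×10^-4; √(3.17ν²L/(gD³h_f)) = 6.25×10^-5
Q = -0.965·0.01422·ln(3.029×10^-4) = 0.1112 m³/s
Check: V = 1.33 m/s, Re = 2.84×10^5, f = 0.02033, h_f = 11.8 m ≈ 11.7 m ✓

Q ≈ 111 L/s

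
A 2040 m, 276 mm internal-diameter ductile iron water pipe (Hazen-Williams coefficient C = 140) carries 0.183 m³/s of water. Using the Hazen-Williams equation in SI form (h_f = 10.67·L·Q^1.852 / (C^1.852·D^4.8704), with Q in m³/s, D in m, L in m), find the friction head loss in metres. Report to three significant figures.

h_f ≈ 52.5 m

h_f = 10.67·2040·0.183^1.852 / (140^1.852·0.276^4.8704) = 52.51 m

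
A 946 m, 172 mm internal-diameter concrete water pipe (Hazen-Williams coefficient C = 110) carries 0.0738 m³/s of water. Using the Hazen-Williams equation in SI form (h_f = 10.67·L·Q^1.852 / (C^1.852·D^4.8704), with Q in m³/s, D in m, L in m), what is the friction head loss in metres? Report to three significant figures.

h_f = 10.67·946·0.0738^1.852 / (110^1.852·0.172^4.8704) = 70.85 m

h_f ≈ 70.8 m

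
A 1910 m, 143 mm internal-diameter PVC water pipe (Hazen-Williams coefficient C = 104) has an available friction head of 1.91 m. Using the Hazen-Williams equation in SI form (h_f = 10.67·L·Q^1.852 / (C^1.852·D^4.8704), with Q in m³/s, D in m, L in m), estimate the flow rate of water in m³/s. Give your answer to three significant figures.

Q ≈ 0.00418 m³/s

Rearranging: Q = [h_f·C^1.852·D^4.8704 / (10.67·L)]^(1/1.852)
Q = [1.91·104^1.852·0.143^4.8704 / (10.67·1910)]^0.540 = 0.004175 m³/s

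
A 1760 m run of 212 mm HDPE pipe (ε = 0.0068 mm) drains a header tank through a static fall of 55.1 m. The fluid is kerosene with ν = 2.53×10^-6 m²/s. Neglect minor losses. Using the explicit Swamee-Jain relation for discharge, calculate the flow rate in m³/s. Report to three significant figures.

Q ≈ 0.103 m³/s

Swamee-Jain (Type II): Q = -0.965·√(gD⁵h_f/L)·ln[ε/(3.7D) + √(3.17ν²L/(gD³h_f))]
√(gD⁵h_f/L) = √(9.81·0.212⁵·55.1/1760) = 0.01147
ε/(3.7D) = 8.67×10^-6; √(3.17ν²L/(gD³h_f)) = 8.33×10^-5
Q = -0.965·0.01147·ln(9.194×10^-5) = 0.1029 m³/s
Check: V = 2.91 m/s, Re = 2.44×10^5, f = 0.01527, h_f = 54.9 m ≈ 55.1 m ✓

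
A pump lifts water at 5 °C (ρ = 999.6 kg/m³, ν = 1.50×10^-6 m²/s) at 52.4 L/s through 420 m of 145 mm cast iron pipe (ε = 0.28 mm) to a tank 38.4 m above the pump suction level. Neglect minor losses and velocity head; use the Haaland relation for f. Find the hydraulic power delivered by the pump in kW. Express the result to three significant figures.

V = 4Q/(πD²) = 3.173 m/s; Re = 3.07×10^5; ε/D = 0.00193; f = 0.02378
h_f = f(L/D)V²/2g = 35.35 m
Total head H = z + h_f = 38.4 + 35.35 = 73.75 m
P_hyd = ρgQH = 999.6·9.81·0.0524·73.75 = 37.90 kW

P_hyd ≈ 37.9 kW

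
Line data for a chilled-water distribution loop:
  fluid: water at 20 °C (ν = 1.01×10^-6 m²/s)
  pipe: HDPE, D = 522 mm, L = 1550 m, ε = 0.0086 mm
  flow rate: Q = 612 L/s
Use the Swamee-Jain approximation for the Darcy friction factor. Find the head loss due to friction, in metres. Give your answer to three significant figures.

h_f ≈ 14.1 m

V = 4Q/(πD²) = 4·0.612/(π·0.522²) = 2.860 m/s
Re = VD/ν = 2.860·0.522/1.01×10^-6 = 1.48×10^6 → turbulent
ε/D = 0.0086/522 = 1.65×10^-5
Swamee-Jain: f = 0.01138
h_f = f(L/D)V²/(2g) = 0.01138·(1550/0.522)·2.860²/(2·9.81) = 14.08 m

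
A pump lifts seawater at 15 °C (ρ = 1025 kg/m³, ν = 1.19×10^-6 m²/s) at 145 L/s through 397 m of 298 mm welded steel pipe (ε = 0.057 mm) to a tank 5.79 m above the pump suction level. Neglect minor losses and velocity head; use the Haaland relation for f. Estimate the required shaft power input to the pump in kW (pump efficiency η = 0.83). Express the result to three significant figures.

V = 4Q/(πD²) = 2.079 m/s; Re = 5.21×10^5; ε/D = 1.91×10^-4; f = 0.01516
h_f = f(L/D)V²/2g = 4.448 m
Total head H = z + h_f = 5.79 + 4.448 = 10.24 m
P_hyd = ρgQH = 1025·9.81·0.145·10.24 = 14.93 kW
P_shaft = P_hyd/η = 14.93/0.83 = 17.98 kW

P_shaft ≈ 18.0 kW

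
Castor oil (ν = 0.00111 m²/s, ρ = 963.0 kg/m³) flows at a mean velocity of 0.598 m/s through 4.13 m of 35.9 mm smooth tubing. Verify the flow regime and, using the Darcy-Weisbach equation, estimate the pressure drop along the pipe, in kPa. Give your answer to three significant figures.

Δp ≈ 65.5 kPa

Re = VD/ν = 0.598·0.03590/0.00111 = 19.3 → laminar (Re < 2300)
f = 64/Re = 3.309
h_f = f(L/D)V²/(2g) = 3.309·(4.13/0.03590)·0.598²/(2·9.81) = 6.939 m
Δp = ρg·h_f = 963.0·9.81·6.939 = 65.55 kPa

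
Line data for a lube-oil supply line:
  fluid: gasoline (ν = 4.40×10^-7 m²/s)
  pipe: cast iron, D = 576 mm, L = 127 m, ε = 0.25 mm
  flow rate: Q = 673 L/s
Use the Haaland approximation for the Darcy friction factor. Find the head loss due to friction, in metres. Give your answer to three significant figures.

V = 4Q/(πD²) = 4·0.673/(π·0.576²) = 2.583 m/s
Re = VD/ν = 2.583·0.576/4.40×10^-7 = 3.38×10^6 → turbulent
ε/D = 0.25/576 = 4.34×10^-4
Haaland: f = 0.01636
h_f = f(L/D)V²/(2g) = 0.01636·(127/0.576)·2.583²/(2·9.81) = 1.227 m

h_f ≈ 1.23 m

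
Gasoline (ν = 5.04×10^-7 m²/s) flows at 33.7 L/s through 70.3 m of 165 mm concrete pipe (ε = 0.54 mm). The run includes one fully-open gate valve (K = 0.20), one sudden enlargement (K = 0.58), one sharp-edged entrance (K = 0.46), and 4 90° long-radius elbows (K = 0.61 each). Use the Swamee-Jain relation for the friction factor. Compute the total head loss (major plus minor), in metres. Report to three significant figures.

V = 4Q/(πD²) = 1.576 m/s; V²/2g = 0.1266 m
Re = 5.16×10^5, ε/D = 0.00327 → f = 0.02717 (Swamee-Jain)
Major: h_f = f(L/D)·V²/2g = 0.02717·426.1·0.1266 = 1.466 m
Minor: ΣK = 3.68; h_m = ΣK·V²/2g = 0.4659 m
Total H_L = 1.466 + 0.4659 = 1.931 m

H_L ≈ 1.93 m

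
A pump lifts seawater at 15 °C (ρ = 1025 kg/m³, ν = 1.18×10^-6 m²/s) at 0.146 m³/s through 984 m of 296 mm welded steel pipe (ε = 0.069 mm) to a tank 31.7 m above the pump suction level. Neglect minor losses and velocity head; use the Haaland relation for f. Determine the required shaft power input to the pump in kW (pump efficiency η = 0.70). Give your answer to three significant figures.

P_shaft ≈ 91.3 kW

V = 4Q/(πD²) = 2.122 m/s; Re = 5.32×10^5; ε/D = 2.33×10^-4; f = 0.01552
h_f = f(L/D)V²/2g = 11.84 m
Total head H = z + h_f = 31.7 + 11.84 = 43.54 m
P_hyd = ρgQH = 1025·9.81·0.146·43.54 = 63.91 kW
P_shaft = P_hyd/η = 63.91/0.70 = 91.31 kW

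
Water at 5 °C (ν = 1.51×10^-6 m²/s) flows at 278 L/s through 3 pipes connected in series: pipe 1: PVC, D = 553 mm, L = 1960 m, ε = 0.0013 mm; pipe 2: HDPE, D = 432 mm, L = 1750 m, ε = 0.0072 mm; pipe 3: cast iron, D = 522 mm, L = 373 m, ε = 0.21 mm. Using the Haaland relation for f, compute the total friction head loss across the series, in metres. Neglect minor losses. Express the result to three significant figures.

Pipe 1: V = 1.157 m/s, Re = 4.24×10^5, ε/D = 2.35×10^-6, f = 0.01348, h_1 = f(L/D)V²/2g = 3.263 m
Pipe 2: V = 1.897 m/s, Re = 5.43×10^5, ε/D = 1.67×10^-5, f = 0.01308, h_2 = f(L/D)V²/2g = 9.715 m
Pipe 3: V = 1.299 m/s, Re = 4.49×10^5, ε/D = 4.02×10^-4, f = 0.01702, h_3 = f(L/D)V²/2g = 1.046 m
Series → Q common, losses add: H = Σh = 14.02 m

H ≈ 14.0 m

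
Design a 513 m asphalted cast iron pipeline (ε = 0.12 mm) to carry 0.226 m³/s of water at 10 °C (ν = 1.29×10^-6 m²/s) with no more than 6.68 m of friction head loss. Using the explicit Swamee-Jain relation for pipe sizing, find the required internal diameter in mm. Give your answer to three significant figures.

Swamee-Jain (Type III): D = 0.66·[ε^1.25·(LQ²/(gh_f))^4.75 + ν·Q^9.4·(L/(gh_f))^5.2]^0.04
LQ²/(gh_f) = 0.3998; L/(gh_f) = 7.828
Term 1 = ε^1.25·(…)^4.75 = 1.61×10^-7; Term 2 = ν·Q^9.4·(…)^5.2 = 4.86×10^-8
D = 0.66·(1.61×10^-7 + 4.86×10^-8)^0.04 = 0.3568 m = 357 mm
Check: V = 2.26 m/s, Re = 6.25×10^5, f = 0.01643, h_f = 6.15 m ≈ 6.68 m ✓

D ≈ 357 mm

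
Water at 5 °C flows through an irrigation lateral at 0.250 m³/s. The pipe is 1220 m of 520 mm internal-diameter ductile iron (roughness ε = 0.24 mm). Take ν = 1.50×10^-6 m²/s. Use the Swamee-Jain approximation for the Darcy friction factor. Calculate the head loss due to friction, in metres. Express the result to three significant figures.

V = 4Q/(πD²) = 4·0.250/(π·0.520²) = 1.177 m/s
Re = VD/ν = 1.177·0.520/1.50×10^-6 = 4.08×10^5 → turbulent
ε/D = 0.24/520 = 4.62×10^-4
Swamee-Jain: f = 0.01773
h_f = f(L/D)V²/(2g) = 0.01773·(1220/0.520)·1.177²/(2·9.81) = 2.939 m

h_f ≈ 2.94 m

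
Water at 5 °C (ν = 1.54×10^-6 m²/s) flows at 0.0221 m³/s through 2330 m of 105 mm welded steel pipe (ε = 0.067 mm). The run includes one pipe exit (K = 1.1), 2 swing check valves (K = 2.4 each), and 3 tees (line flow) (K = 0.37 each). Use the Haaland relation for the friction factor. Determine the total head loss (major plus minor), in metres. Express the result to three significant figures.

V = 4Q/(πD²) = 2.552 m/s; V²/2g = 0.3320 m
Re = 1.74×10^5, ε/D = 6.38×10^-4 → f = 0.01954 (Haaland)
Major: h_f = f(L/D)·V²/2g = 0.01954·22190·0.3320 = 144.0 m
Minor: ΣK = 7.01; h_m = ΣK·V²/2g = 2.327 m
Total H_L = 144.0 + 2.327 = 146.3 m

H_L ≈ 146 m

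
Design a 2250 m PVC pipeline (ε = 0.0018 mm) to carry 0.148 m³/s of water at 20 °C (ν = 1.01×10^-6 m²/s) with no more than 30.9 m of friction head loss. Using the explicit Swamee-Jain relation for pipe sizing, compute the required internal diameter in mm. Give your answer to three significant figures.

D ≈ 281 mm

Swamee-Jain (Type III): D = 0.66·[ε^1.25·(LQ²/(gh_f))^4.75 + ν·Q^9.4·(L/(gh_f))^5.2]^0.04
LQ²/(gh_f) = 0.1626; L/(gh_f) = 7.423
Term 1 = ε^1.25·(…)^4.75 = 1.18×10^-11; Term 2 = ν·Q^9.4·(…)^5.2 = 5.39×10^-10
D = 0.66·(1.18×10^-11 + 5.39×10^-10)^0.04 = 0.2813 m = 281 mm
Check: V = 2.38 m/s, Re = 6.63×10^5, f = 0.01258, h_f = 29.1 m ≈ 30.9 m ✓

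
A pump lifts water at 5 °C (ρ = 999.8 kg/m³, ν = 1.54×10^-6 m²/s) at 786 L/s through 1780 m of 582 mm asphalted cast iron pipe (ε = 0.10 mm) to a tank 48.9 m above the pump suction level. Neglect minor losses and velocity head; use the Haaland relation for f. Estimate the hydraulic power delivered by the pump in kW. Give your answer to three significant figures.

V = 4Q/(πD²) = 2.955 m/s; Re = 1.12×10^6; ε/D = 1.72×10^-4; f = 0.01419
h_f = f(L/D)V²/2g = 19.31 m
Total head H = z + h_f = 48.9 + 19.31 = 68.21 m
P_hyd = ρgQH = 999.8·9.81·0.786·68.21 = 525.8 kW

P_hyd ≈ 526 kW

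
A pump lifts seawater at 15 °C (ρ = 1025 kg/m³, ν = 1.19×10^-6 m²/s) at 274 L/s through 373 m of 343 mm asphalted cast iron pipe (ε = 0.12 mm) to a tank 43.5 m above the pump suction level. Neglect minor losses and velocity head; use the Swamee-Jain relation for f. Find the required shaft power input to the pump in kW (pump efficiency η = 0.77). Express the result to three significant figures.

V = 4Q/(πD²) = 2.965 m/s; Re = 8.55×10^5; ε/D = 3.50×10^-4; f = 0.01629
h_f = f(L/D)V²/2g = 7.939 m
Total head H = z + h_f = 43.5 + 7.939 = 51.44 m
P_hyd = ρgQH = 1025·9.81·0.274·51.44 = 141.7 kW
P_shaft = P_hyd/η = 141.7/0.77 = 184.1 kW

P_shaft ≈ 184 kW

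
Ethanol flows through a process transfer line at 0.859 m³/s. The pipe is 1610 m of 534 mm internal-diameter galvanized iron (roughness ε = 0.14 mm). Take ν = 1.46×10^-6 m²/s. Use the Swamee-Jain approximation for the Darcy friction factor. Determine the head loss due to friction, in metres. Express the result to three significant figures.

h_f ≈ 34.3 m

V = 4Q/(πD²) = 4·0.859/(π·0.534²) = 3.835 m/s
Re = VD/ν = 3.835·0.534/1.46×10^-6 = 1.40×10^6 → turbulent
ε/D = 0.14/534 = 2.62×10^-4
Swamee-Jain: f = 0.01519
h_f = f(L/D)V²/(2g) = 0.01519·(1610/0.534)·3.835²/(2·9.81) = 34.34 m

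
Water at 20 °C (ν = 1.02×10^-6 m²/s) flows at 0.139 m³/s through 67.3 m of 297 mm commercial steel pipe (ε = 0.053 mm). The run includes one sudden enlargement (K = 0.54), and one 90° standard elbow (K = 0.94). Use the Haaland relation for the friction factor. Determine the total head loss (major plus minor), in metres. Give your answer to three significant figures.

H_L ≈ 0.996 m

V = 4Q/(πD²) = 2.006 m/s; V²/2g = 0.2052 m
Re = 5.84×10^5, ε/D = 1.78×10^-4 → f = 0.01489 (Haaland)
Major: h_f = f(L/D)·V²/2g = 0.01489·226.6·0.2052 = 0.6921 m
Minor: ΣK = 1.48; h_m = ΣK·V²/2g = 0.3037 m
Total H_L = 0.6921 + 0.3037 = 0.9958 m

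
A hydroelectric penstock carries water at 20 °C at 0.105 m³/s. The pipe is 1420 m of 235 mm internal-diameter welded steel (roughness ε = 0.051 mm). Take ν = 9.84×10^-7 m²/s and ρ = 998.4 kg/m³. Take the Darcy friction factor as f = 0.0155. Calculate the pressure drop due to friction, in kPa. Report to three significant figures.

Δp ≈ 274 kPa

V = 4Q/(πD²) = 4·0.105/(π·0.235²) = 2.421 m/s
h_f = f(L/D)V²/(2g) = 0.01550·(1420/0.235)·2.421²/(2·9.81) = 27.98 m
Δp = ρg·h_f = 998.4·9.81·27.98 = 274.0 kPa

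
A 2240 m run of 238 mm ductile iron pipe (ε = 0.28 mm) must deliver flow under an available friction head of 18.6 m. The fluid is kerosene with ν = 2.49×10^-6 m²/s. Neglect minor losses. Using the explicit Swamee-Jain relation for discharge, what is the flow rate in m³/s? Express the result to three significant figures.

Q ≈ 0.0586 m³/s

Swamee-Jain (Type II): Q = -0.965·√(gD⁵h_f/L)·ln[ε/(3.7D) + √(3.17ν²L/(gD³h_f))]
√(gD⁵h_f/L) = √(9.81·0.238⁵·18.6/2240) = 0.007887
ε/(3.7D) = 3.18×10^-4; √(3.17ν²L/(gD³h_f)) = 1.34×10^-4
Q = -0.965·0.007887·ln(4.517×10^-4) = 0.05862 m³/s
Check: V = 1.32 m/s, Re = 1.26×10^5, f = 0.02252, h_f = 18.8 m ≈ 18.6 m ✓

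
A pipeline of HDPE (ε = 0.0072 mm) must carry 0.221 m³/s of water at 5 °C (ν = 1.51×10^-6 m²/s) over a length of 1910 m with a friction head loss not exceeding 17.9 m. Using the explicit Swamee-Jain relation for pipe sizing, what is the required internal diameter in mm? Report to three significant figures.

D ≈ 361 mm

Swamee-Jain (Type III): D = 0.66·[ε^1.25·(LQ²/(gh_f))^4.75 + ν·Q^9.4·(L/(gh_f))^5.2]^0.04
LQ²/(gh_f) = 0.5312; L/(gh_f) = 10.88
Term 1 = ε^1.25·(…)^4.75 = 1.85×10^-8; Term 2 = ν·Q^9.4·(…)^5.2 = 2.55×10^-7
D = 0.66·(1.85×10^-8 + 2.55×10^-7)^0.04 = 0.3606 m = 361 mm
Check: V = 2.16 m/s, Re = 5.17×10^5, f = 0.01334, h_f = 16.9 m ≈ 17.9 m ✓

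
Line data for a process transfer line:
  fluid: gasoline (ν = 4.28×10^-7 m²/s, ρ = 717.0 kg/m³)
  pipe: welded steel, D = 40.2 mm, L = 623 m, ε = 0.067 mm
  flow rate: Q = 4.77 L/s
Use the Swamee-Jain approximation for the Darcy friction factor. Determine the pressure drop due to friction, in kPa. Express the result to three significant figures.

V = 4Q/(πD²) = 4·0.00477/(π·0.0402²) = 3.758 m/s
Re = VD/ν = 3.758·0.0402/4.28×10^-7 = 3.53×10^5 → turbulent
ε/D = 0.067/40.2 = 0.00167
Swamee-Jain: f = 0.02305
h_f = f(L/D)V²/(2g) = 0.02305·(623/0.0402)·3.758²/(2·9.81) = 257.1 m
Δp = ρg·h_f = 717.0·9.81·257.1 = 1809 kPa

Δp ≈ 1810 kPa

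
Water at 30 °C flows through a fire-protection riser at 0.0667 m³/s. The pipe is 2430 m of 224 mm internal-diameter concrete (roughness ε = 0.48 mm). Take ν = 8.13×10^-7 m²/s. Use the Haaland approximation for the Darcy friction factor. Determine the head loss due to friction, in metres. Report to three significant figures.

V = 4Q/(πD²) = 4·0.0667/(π·0.224²) = 1.693 m/s
Re = VD/ν = 1.693·0.224/8.13×10^-7 = 4.66×10^5 → turbulent
ε/D = 0.48/224 = 0.00214
Haaland: f = 0.02423
h_f = f(L/D)V²/(2g) = 0.02423·(2430/0.224)·1.693²/(2·9.81) = 38.38 m

h_f ≈ 38.4 m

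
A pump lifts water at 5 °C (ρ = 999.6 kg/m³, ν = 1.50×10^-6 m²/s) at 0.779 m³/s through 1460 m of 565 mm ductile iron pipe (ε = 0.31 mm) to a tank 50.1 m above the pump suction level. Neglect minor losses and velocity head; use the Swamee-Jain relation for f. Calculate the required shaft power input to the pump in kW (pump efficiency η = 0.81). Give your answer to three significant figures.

V = 4Q/(πD²) = 3.107 m/s; Re = 1.17×10^6; ε/D = 5.49×10^-4; f = 0.01755
h_f = f(L/D)V²/2g = 22.31 m
Total head H = z + h_f = 50.1 + 22.31 = 72.41 m
P_hyd = ρgQH = 999.6·9.81·0.779·72.41 = 553.2 kW
P_shaft = P_hyd/η = 553.2/0.81 = 682.9 kW

P_shaft ≈ 683 kW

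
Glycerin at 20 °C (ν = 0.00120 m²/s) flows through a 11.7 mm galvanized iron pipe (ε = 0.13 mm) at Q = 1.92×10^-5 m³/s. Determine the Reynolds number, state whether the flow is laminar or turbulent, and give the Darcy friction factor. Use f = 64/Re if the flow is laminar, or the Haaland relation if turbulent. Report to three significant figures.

Re ≈ 1.74; laminar; f = 64/Re ≈ 36.8

V = 4Q/(πD²) = 0.1786 m/s
Re = VD/ν = 0.1786·0.0117/0.00120 = 1.74
Re < 2300 → laminar → f = 64/Re = 36.76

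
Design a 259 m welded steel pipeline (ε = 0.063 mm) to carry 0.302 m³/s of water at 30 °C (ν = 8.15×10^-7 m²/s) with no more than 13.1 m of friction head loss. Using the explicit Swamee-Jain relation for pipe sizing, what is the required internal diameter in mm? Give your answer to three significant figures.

D ≈ 297 mm

Swamee-Jain (Type III): D = 0.66·[ε^1.25·(LQ²/(gh_f))^4.75 + ν·Q^9.4·(L/(gh_f))^5.2]^0.04
LQ²/(gh_f) = 0.1838; L/(gh_f) = 2.015
Term 1 = ε^1.25·(…)^4.75 = 1.80×10^-9; Term 2 = ν·Q^9.4·(…)^5.2 = 4.04×10^-10
D = 0.66·(1.80×10^-9 + 4.04×10^-10)^0.04 = 0.2973 m = 297 mm
Check: V = 4.35 m/s, Re = 1.59×10^6, f = 0.01458, h_f = 12.2 m ≈ 13.1 m ✓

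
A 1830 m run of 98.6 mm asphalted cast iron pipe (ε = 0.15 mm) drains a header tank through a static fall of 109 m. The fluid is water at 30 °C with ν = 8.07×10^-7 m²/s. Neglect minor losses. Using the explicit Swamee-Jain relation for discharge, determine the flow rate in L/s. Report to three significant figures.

Q ≈ 17.2 L/s

Swamee-Jain (Type II): Q = -0.965·√(gD⁵h_f/L)·ln[ε/(3.7D) + √(3.17ν²L/(gD³h_f))]
√(gD⁵h_f/L) = √(9.81·0.0986⁵·109/1830) = 0.002334
ε/(3.7D) = 4.11×10^-4; √(3.17ν²L/(gD³h_f)) = 6.07×10^-5
Q = -0.965·0.002334·ln(4.719×10^-4) = 0.01725 m³/s
Check: V = 2.26 m/s, Re = 2.76×10^5, f = 0.02275, h_f = 110 m ≈ 109 m ✓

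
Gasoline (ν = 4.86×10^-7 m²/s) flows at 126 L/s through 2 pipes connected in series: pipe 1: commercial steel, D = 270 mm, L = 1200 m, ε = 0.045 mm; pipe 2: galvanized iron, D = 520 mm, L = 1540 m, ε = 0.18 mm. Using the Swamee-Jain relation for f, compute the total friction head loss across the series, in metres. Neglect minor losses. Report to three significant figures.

H ≈ 16.5 m

Pipe 1: V = 2.201 m/s, Re = 1.22×10^6, ε/D = 1.67×10^-4, f = 0.01422, h_1 = f(L/D)V²/2g = 15.60 m
Pipe 2: V = 0.5933 m/s, Re = 6.35×10^5, ε/D = 3.46×10^-4, f = 0.01650, h_2 = f(L/D)V²/2g = 0.8765 m
Series → Q common, losses add: H = Σh = 16.48 m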